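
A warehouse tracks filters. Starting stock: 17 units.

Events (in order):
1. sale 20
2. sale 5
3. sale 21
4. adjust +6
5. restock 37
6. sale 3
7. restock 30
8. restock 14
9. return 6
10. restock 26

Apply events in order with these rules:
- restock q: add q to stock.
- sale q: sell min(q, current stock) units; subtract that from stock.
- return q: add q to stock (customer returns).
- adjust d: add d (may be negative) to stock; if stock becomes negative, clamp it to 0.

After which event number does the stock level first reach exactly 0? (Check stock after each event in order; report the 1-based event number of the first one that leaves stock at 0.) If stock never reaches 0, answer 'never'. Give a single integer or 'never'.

Answer: 1

Derivation:
Processing events:
Start: stock = 17
  Event 1 (sale 20): sell min(20,17)=17. stock: 17 - 17 = 0. total_sold = 17
  Event 2 (sale 5): sell min(5,0)=0. stock: 0 - 0 = 0. total_sold = 17
  Event 3 (sale 21): sell min(21,0)=0. stock: 0 - 0 = 0. total_sold = 17
  Event 4 (adjust +6): 0 + 6 = 6
  Event 5 (restock 37): 6 + 37 = 43
  Event 6 (sale 3): sell min(3,43)=3. stock: 43 - 3 = 40. total_sold = 20
  Event 7 (restock 30): 40 + 30 = 70
  Event 8 (restock 14): 70 + 14 = 84
  Event 9 (return 6): 84 + 6 = 90
  Event 10 (restock 26): 90 + 26 = 116
Final: stock = 116, total_sold = 20

First zero at event 1.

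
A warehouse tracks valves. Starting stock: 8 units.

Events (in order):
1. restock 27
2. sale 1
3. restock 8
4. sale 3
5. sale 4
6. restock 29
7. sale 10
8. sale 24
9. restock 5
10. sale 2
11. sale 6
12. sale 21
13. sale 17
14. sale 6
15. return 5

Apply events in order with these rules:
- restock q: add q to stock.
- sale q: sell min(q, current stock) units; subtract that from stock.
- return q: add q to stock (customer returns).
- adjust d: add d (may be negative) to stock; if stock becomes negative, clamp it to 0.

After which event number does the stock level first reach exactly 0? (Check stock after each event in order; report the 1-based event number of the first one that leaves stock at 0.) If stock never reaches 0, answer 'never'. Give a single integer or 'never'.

Processing events:
Start: stock = 8
  Event 1 (restock 27): 8 + 27 = 35
  Event 2 (sale 1): sell min(1,35)=1. stock: 35 - 1 = 34. total_sold = 1
  Event 3 (restock 8): 34 + 8 = 42
  Event 4 (sale 3): sell min(3,42)=3. stock: 42 - 3 = 39. total_sold = 4
  Event 5 (sale 4): sell min(4,39)=4. stock: 39 - 4 = 35. total_sold = 8
  Event 6 (restock 29): 35 + 29 = 64
  Event 7 (sale 10): sell min(10,64)=10. stock: 64 - 10 = 54. total_sold = 18
  Event 8 (sale 24): sell min(24,54)=24. stock: 54 - 24 = 30. total_sold = 42
  Event 9 (restock 5): 30 + 5 = 35
  Event 10 (sale 2): sell min(2,35)=2. stock: 35 - 2 = 33. total_sold = 44
  Event 11 (sale 6): sell min(6,33)=6. stock: 33 - 6 = 27. total_sold = 50
  Event 12 (sale 21): sell min(21,27)=21. stock: 27 - 21 = 6. total_sold = 71
  Event 13 (sale 17): sell min(17,6)=6. stock: 6 - 6 = 0. total_sold = 77
  Event 14 (sale 6): sell min(6,0)=0. stock: 0 - 0 = 0. total_sold = 77
  Event 15 (return 5): 0 + 5 = 5
Final: stock = 5, total_sold = 77

First zero at event 13.

Answer: 13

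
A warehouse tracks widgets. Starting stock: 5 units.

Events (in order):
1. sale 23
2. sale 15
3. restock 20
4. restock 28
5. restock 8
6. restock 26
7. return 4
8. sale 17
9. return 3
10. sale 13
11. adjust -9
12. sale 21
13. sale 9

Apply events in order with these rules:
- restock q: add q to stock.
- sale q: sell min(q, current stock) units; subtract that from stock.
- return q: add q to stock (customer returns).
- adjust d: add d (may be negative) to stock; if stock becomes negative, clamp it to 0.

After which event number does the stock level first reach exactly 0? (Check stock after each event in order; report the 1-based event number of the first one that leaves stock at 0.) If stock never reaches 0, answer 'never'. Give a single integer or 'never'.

Answer: 1

Derivation:
Processing events:
Start: stock = 5
  Event 1 (sale 23): sell min(23,5)=5. stock: 5 - 5 = 0. total_sold = 5
  Event 2 (sale 15): sell min(15,0)=0. stock: 0 - 0 = 0. total_sold = 5
  Event 3 (restock 20): 0 + 20 = 20
  Event 4 (restock 28): 20 + 28 = 48
  Event 5 (restock 8): 48 + 8 = 56
  Event 6 (restock 26): 56 + 26 = 82
  Event 7 (return 4): 82 + 4 = 86
  Event 8 (sale 17): sell min(17,86)=17. stock: 86 - 17 = 69. total_sold = 22
  Event 9 (return 3): 69 + 3 = 72
  Event 10 (sale 13): sell min(13,72)=13. stock: 72 - 13 = 59. total_sold = 35
  Event 11 (adjust -9): 59 + -9 = 50
  Event 12 (sale 21): sell min(21,50)=21. stock: 50 - 21 = 29. total_sold = 56
  Event 13 (sale 9): sell min(9,29)=9. stock: 29 - 9 = 20. total_sold = 65
Final: stock = 20, total_sold = 65

First zero at event 1.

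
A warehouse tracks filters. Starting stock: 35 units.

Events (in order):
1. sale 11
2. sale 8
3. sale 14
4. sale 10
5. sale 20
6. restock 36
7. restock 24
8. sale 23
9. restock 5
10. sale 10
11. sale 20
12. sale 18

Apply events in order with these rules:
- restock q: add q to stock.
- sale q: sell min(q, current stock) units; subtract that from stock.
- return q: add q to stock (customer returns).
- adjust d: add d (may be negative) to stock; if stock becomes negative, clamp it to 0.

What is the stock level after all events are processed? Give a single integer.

Answer: 0

Derivation:
Processing events:
Start: stock = 35
  Event 1 (sale 11): sell min(11,35)=11. stock: 35 - 11 = 24. total_sold = 11
  Event 2 (sale 8): sell min(8,24)=8. stock: 24 - 8 = 16. total_sold = 19
  Event 3 (sale 14): sell min(14,16)=14. stock: 16 - 14 = 2. total_sold = 33
  Event 4 (sale 10): sell min(10,2)=2. stock: 2 - 2 = 0. total_sold = 35
  Event 5 (sale 20): sell min(20,0)=0. stock: 0 - 0 = 0. total_sold = 35
  Event 6 (restock 36): 0 + 36 = 36
  Event 7 (restock 24): 36 + 24 = 60
  Event 8 (sale 23): sell min(23,60)=23. stock: 60 - 23 = 37. total_sold = 58
  Event 9 (restock 5): 37 + 5 = 42
  Event 10 (sale 10): sell min(10,42)=10. stock: 42 - 10 = 32. total_sold = 68
  Event 11 (sale 20): sell min(20,32)=20. stock: 32 - 20 = 12. total_sold = 88
  Event 12 (sale 18): sell min(18,12)=12. stock: 12 - 12 = 0. total_sold = 100
Final: stock = 0, total_sold = 100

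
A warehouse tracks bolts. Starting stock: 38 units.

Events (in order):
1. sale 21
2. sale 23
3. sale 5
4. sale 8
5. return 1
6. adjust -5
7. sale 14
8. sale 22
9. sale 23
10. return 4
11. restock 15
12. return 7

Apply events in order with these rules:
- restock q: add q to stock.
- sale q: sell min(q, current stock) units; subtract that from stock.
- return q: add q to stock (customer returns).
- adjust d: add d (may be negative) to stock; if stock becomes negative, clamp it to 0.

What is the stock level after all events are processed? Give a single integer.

Answer: 26

Derivation:
Processing events:
Start: stock = 38
  Event 1 (sale 21): sell min(21,38)=21. stock: 38 - 21 = 17. total_sold = 21
  Event 2 (sale 23): sell min(23,17)=17. stock: 17 - 17 = 0. total_sold = 38
  Event 3 (sale 5): sell min(5,0)=0. stock: 0 - 0 = 0. total_sold = 38
  Event 4 (sale 8): sell min(8,0)=0. stock: 0 - 0 = 0. total_sold = 38
  Event 5 (return 1): 0 + 1 = 1
  Event 6 (adjust -5): 1 + -5 = 0 (clamped to 0)
  Event 7 (sale 14): sell min(14,0)=0. stock: 0 - 0 = 0. total_sold = 38
  Event 8 (sale 22): sell min(22,0)=0. stock: 0 - 0 = 0. total_sold = 38
  Event 9 (sale 23): sell min(23,0)=0. stock: 0 - 0 = 0. total_sold = 38
  Event 10 (return 4): 0 + 4 = 4
  Event 11 (restock 15): 4 + 15 = 19
  Event 12 (return 7): 19 + 7 = 26
Final: stock = 26, total_sold = 38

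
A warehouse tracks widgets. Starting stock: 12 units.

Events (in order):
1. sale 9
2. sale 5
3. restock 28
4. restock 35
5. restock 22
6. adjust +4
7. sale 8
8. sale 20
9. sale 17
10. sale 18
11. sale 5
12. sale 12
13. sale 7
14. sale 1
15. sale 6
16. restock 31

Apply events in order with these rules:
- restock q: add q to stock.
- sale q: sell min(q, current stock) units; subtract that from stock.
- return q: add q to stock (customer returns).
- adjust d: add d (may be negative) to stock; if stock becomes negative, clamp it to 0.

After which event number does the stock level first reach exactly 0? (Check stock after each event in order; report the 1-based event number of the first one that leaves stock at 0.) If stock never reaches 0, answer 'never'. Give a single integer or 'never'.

Answer: 2

Derivation:
Processing events:
Start: stock = 12
  Event 1 (sale 9): sell min(9,12)=9. stock: 12 - 9 = 3. total_sold = 9
  Event 2 (sale 5): sell min(5,3)=3. stock: 3 - 3 = 0. total_sold = 12
  Event 3 (restock 28): 0 + 28 = 28
  Event 4 (restock 35): 28 + 35 = 63
  Event 5 (restock 22): 63 + 22 = 85
  Event 6 (adjust +4): 85 + 4 = 89
  Event 7 (sale 8): sell min(8,89)=8. stock: 89 - 8 = 81. total_sold = 20
  Event 8 (sale 20): sell min(20,81)=20. stock: 81 - 20 = 61. total_sold = 40
  Event 9 (sale 17): sell min(17,61)=17. stock: 61 - 17 = 44. total_sold = 57
  Event 10 (sale 18): sell min(18,44)=18. stock: 44 - 18 = 26. total_sold = 75
  Event 11 (sale 5): sell min(5,26)=5. stock: 26 - 5 = 21. total_sold = 80
  Event 12 (sale 12): sell min(12,21)=12. stock: 21 - 12 = 9. total_sold = 92
  Event 13 (sale 7): sell min(7,9)=7. stock: 9 - 7 = 2. total_sold = 99
  Event 14 (sale 1): sell min(1,2)=1. stock: 2 - 1 = 1. total_sold = 100
  Event 15 (sale 6): sell min(6,1)=1. stock: 1 - 1 = 0. total_sold = 101
  Event 16 (restock 31): 0 + 31 = 31
Final: stock = 31, total_sold = 101

First zero at event 2.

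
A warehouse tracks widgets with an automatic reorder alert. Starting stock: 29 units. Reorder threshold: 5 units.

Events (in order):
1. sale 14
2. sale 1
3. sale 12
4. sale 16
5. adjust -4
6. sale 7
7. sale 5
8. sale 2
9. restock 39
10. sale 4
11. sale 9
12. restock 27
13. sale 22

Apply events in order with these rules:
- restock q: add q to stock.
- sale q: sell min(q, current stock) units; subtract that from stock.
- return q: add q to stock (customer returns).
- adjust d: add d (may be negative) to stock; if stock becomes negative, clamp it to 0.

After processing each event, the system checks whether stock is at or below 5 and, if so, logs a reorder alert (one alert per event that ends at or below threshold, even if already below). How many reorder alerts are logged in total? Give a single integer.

Processing events:
Start: stock = 29
  Event 1 (sale 14): sell min(14,29)=14. stock: 29 - 14 = 15. total_sold = 14
  Event 2 (sale 1): sell min(1,15)=1. stock: 15 - 1 = 14. total_sold = 15
  Event 3 (sale 12): sell min(12,14)=12. stock: 14 - 12 = 2. total_sold = 27
  Event 4 (sale 16): sell min(16,2)=2. stock: 2 - 2 = 0. total_sold = 29
  Event 5 (adjust -4): 0 + -4 = 0 (clamped to 0)
  Event 6 (sale 7): sell min(7,0)=0. stock: 0 - 0 = 0. total_sold = 29
  Event 7 (sale 5): sell min(5,0)=0. stock: 0 - 0 = 0. total_sold = 29
  Event 8 (sale 2): sell min(2,0)=0. stock: 0 - 0 = 0. total_sold = 29
  Event 9 (restock 39): 0 + 39 = 39
  Event 10 (sale 4): sell min(4,39)=4. stock: 39 - 4 = 35. total_sold = 33
  Event 11 (sale 9): sell min(9,35)=9. stock: 35 - 9 = 26. total_sold = 42
  Event 12 (restock 27): 26 + 27 = 53
  Event 13 (sale 22): sell min(22,53)=22. stock: 53 - 22 = 31. total_sold = 64
Final: stock = 31, total_sold = 64

Checking against threshold 5:
  After event 1: stock=15 > 5
  After event 2: stock=14 > 5
  After event 3: stock=2 <= 5 -> ALERT
  After event 4: stock=0 <= 5 -> ALERT
  After event 5: stock=0 <= 5 -> ALERT
  After event 6: stock=0 <= 5 -> ALERT
  After event 7: stock=0 <= 5 -> ALERT
  After event 8: stock=0 <= 5 -> ALERT
  After event 9: stock=39 > 5
  After event 10: stock=35 > 5
  After event 11: stock=26 > 5
  After event 12: stock=53 > 5
  After event 13: stock=31 > 5
Alert events: [3, 4, 5, 6, 7, 8]. Count = 6

Answer: 6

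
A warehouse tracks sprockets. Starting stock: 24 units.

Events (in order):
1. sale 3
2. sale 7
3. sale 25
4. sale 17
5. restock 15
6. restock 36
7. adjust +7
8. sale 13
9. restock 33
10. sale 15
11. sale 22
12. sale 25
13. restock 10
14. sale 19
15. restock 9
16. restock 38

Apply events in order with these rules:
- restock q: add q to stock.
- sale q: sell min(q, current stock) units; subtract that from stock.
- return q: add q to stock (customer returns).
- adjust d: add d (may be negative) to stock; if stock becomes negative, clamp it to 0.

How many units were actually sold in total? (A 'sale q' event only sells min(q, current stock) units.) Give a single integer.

Answer: 118

Derivation:
Processing events:
Start: stock = 24
  Event 1 (sale 3): sell min(3,24)=3. stock: 24 - 3 = 21. total_sold = 3
  Event 2 (sale 7): sell min(7,21)=7. stock: 21 - 7 = 14. total_sold = 10
  Event 3 (sale 25): sell min(25,14)=14. stock: 14 - 14 = 0. total_sold = 24
  Event 4 (sale 17): sell min(17,0)=0. stock: 0 - 0 = 0. total_sold = 24
  Event 5 (restock 15): 0 + 15 = 15
  Event 6 (restock 36): 15 + 36 = 51
  Event 7 (adjust +7): 51 + 7 = 58
  Event 8 (sale 13): sell min(13,58)=13. stock: 58 - 13 = 45. total_sold = 37
  Event 9 (restock 33): 45 + 33 = 78
  Event 10 (sale 15): sell min(15,78)=15. stock: 78 - 15 = 63. total_sold = 52
  Event 11 (sale 22): sell min(22,63)=22. stock: 63 - 22 = 41. total_sold = 74
  Event 12 (sale 25): sell min(25,41)=25. stock: 41 - 25 = 16. total_sold = 99
  Event 13 (restock 10): 16 + 10 = 26
  Event 14 (sale 19): sell min(19,26)=19. stock: 26 - 19 = 7. total_sold = 118
  Event 15 (restock 9): 7 + 9 = 16
  Event 16 (restock 38): 16 + 38 = 54
Final: stock = 54, total_sold = 118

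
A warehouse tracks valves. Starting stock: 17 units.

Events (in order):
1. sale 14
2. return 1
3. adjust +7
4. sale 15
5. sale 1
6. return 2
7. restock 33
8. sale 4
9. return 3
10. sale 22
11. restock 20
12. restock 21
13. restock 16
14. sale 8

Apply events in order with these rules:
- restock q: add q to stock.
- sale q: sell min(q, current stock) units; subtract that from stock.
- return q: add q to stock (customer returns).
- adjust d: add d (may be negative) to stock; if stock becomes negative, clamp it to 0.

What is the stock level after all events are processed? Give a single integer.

Processing events:
Start: stock = 17
  Event 1 (sale 14): sell min(14,17)=14. stock: 17 - 14 = 3. total_sold = 14
  Event 2 (return 1): 3 + 1 = 4
  Event 3 (adjust +7): 4 + 7 = 11
  Event 4 (sale 15): sell min(15,11)=11. stock: 11 - 11 = 0. total_sold = 25
  Event 5 (sale 1): sell min(1,0)=0. stock: 0 - 0 = 0. total_sold = 25
  Event 6 (return 2): 0 + 2 = 2
  Event 7 (restock 33): 2 + 33 = 35
  Event 8 (sale 4): sell min(4,35)=4. stock: 35 - 4 = 31. total_sold = 29
  Event 9 (return 3): 31 + 3 = 34
  Event 10 (sale 22): sell min(22,34)=22. stock: 34 - 22 = 12. total_sold = 51
  Event 11 (restock 20): 12 + 20 = 32
  Event 12 (restock 21): 32 + 21 = 53
  Event 13 (restock 16): 53 + 16 = 69
  Event 14 (sale 8): sell min(8,69)=8. stock: 69 - 8 = 61. total_sold = 59
Final: stock = 61, total_sold = 59

Answer: 61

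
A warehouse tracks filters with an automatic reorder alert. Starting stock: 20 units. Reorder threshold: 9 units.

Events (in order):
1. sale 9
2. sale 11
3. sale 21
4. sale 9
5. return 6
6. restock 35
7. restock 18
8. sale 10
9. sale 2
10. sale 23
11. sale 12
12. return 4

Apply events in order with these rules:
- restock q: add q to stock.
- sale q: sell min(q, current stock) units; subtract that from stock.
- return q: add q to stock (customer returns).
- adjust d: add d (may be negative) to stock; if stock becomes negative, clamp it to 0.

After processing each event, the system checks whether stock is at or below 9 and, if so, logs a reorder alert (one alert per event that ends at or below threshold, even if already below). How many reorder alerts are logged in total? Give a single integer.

Processing events:
Start: stock = 20
  Event 1 (sale 9): sell min(9,20)=9. stock: 20 - 9 = 11. total_sold = 9
  Event 2 (sale 11): sell min(11,11)=11. stock: 11 - 11 = 0. total_sold = 20
  Event 3 (sale 21): sell min(21,0)=0. stock: 0 - 0 = 0. total_sold = 20
  Event 4 (sale 9): sell min(9,0)=0. stock: 0 - 0 = 0. total_sold = 20
  Event 5 (return 6): 0 + 6 = 6
  Event 6 (restock 35): 6 + 35 = 41
  Event 7 (restock 18): 41 + 18 = 59
  Event 8 (sale 10): sell min(10,59)=10. stock: 59 - 10 = 49. total_sold = 30
  Event 9 (sale 2): sell min(2,49)=2. stock: 49 - 2 = 47. total_sold = 32
  Event 10 (sale 23): sell min(23,47)=23. stock: 47 - 23 = 24. total_sold = 55
  Event 11 (sale 12): sell min(12,24)=12. stock: 24 - 12 = 12. total_sold = 67
  Event 12 (return 4): 12 + 4 = 16
Final: stock = 16, total_sold = 67

Checking against threshold 9:
  After event 1: stock=11 > 9
  After event 2: stock=0 <= 9 -> ALERT
  After event 3: stock=0 <= 9 -> ALERT
  After event 4: stock=0 <= 9 -> ALERT
  After event 5: stock=6 <= 9 -> ALERT
  After event 6: stock=41 > 9
  After event 7: stock=59 > 9
  After event 8: stock=49 > 9
  After event 9: stock=47 > 9
  After event 10: stock=24 > 9
  After event 11: stock=12 > 9
  After event 12: stock=16 > 9
Alert events: [2, 3, 4, 5]. Count = 4

Answer: 4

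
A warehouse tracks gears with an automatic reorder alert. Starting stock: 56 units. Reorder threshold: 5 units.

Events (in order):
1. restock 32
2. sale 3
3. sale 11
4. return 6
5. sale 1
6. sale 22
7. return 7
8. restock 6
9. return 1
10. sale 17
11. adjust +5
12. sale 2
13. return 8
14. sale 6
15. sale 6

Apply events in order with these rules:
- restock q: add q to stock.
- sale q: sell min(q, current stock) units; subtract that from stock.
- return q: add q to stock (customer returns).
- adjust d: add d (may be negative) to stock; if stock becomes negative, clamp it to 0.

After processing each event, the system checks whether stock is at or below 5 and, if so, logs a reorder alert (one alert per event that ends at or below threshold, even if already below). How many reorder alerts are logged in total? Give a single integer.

Processing events:
Start: stock = 56
  Event 1 (restock 32): 56 + 32 = 88
  Event 2 (sale 3): sell min(3,88)=3. stock: 88 - 3 = 85. total_sold = 3
  Event 3 (sale 11): sell min(11,85)=11. stock: 85 - 11 = 74. total_sold = 14
  Event 4 (return 6): 74 + 6 = 80
  Event 5 (sale 1): sell min(1,80)=1. stock: 80 - 1 = 79. total_sold = 15
  Event 6 (sale 22): sell min(22,79)=22. stock: 79 - 22 = 57. total_sold = 37
  Event 7 (return 7): 57 + 7 = 64
  Event 8 (restock 6): 64 + 6 = 70
  Event 9 (return 1): 70 + 1 = 71
  Event 10 (sale 17): sell min(17,71)=17. stock: 71 - 17 = 54. total_sold = 54
  Event 11 (adjust +5): 54 + 5 = 59
  Event 12 (sale 2): sell min(2,59)=2. stock: 59 - 2 = 57. total_sold = 56
  Event 13 (return 8): 57 + 8 = 65
  Event 14 (sale 6): sell min(6,65)=6. stock: 65 - 6 = 59. total_sold = 62
  Event 15 (sale 6): sell min(6,59)=6. stock: 59 - 6 = 53. total_sold = 68
Final: stock = 53, total_sold = 68

Checking against threshold 5:
  After event 1: stock=88 > 5
  After event 2: stock=85 > 5
  After event 3: stock=74 > 5
  After event 4: stock=80 > 5
  After event 5: stock=79 > 5
  After event 6: stock=57 > 5
  After event 7: stock=64 > 5
  After event 8: stock=70 > 5
  After event 9: stock=71 > 5
  After event 10: stock=54 > 5
  After event 11: stock=59 > 5
  After event 12: stock=57 > 5
  After event 13: stock=65 > 5
  After event 14: stock=59 > 5
  After event 15: stock=53 > 5
Alert events: []. Count = 0

Answer: 0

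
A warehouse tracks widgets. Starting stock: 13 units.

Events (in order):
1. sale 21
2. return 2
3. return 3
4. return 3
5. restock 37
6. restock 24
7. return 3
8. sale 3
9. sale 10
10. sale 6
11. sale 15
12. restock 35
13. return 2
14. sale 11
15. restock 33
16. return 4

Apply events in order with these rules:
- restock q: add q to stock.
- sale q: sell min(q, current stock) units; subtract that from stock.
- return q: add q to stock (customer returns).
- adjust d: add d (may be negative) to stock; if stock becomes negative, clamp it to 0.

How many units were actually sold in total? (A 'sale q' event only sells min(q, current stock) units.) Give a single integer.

Answer: 58

Derivation:
Processing events:
Start: stock = 13
  Event 1 (sale 21): sell min(21,13)=13. stock: 13 - 13 = 0. total_sold = 13
  Event 2 (return 2): 0 + 2 = 2
  Event 3 (return 3): 2 + 3 = 5
  Event 4 (return 3): 5 + 3 = 8
  Event 5 (restock 37): 8 + 37 = 45
  Event 6 (restock 24): 45 + 24 = 69
  Event 7 (return 3): 69 + 3 = 72
  Event 8 (sale 3): sell min(3,72)=3. stock: 72 - 3 = 69. total_sold = 16
  Event 9 (sale 10): sell min(10,69)=10. stock: 69 - 10 = 59. total_sold = 26
  Event 10 (sale 6): sell min(6,59)=6. stock: 59 - 6 = 53. total_sold = 32
  Event 11 (sale 15): sell min(15,53)=15. stock: 53 - 15 = 38. total_sold = 47
  Event 12 (restock 35): 38 + 35 = 73
  Event 13 (return 2): 73 + 2 = 75
  Event 14 (sale 11): sell min(11,75)=11. stock: 75 - 11 = 64. total_sold = 58
  Event 15 (restock 33): 64 + 33 = 97
  Event 16 (return 4): 97 + 4 = 101
Final: stock = 101, total_sold = 58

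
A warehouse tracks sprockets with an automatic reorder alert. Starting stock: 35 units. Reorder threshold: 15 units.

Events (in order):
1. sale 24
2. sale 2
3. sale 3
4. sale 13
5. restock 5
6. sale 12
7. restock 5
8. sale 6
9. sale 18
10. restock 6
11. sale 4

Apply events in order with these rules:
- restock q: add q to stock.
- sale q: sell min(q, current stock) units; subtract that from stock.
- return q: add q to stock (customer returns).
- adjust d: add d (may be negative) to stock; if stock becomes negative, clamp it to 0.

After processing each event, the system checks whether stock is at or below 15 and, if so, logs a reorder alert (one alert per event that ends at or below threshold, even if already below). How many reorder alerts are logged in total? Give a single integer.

Processing events:
Start: stock = 35
  Event 1 (sale 24): sell min(24,35)=24. stock: 35 - 24 = 11. total_sold = 24
  Event 2 (sale 2): sell min(2,11)=2. stock: 11 - 2 = 9. total_sold = 26
  Event 3 (sale 3): sell min(3,9)=3. stock: 9 - 3 = 6. total_sold = 29
  Event 4 (sale 13): sell min(13,6)=6. stock: 6 - 6 = 0. total_sold = 35
  Event 5 (restock 5): 0 + 5 = 5
  Event 6 (sale 12): sell min(12,5)=5. stock: 5 - 5 = 0. total_sold = 40
  Event 7 (restock 5): 0 + 5 = 5
  Event 8 (sale 6): sell min(6,5)=5. stock: 5 - 5 = 0. total_sold = 45
  Event 9 (sale 18): sell min(18,0)=0. stock: 0 - 0 = 0. total_sold = 45
  Event 10 (restock 6): 0 + 6 = 6
  Event 11 (sale 4): sell min(4,6)=4. stock: 6 - 4 = 2. total_sold = 49
Final: stock = 2, total_sold = 49

Checking against threshold 15:
  After event 1: stock=11 <= 15 -> ALERT
  After event 2: stock=9 <= 15 -> ALERT
  After event 3: stock=6 <= 15 -> ALERT
  After event 4: stock=0 <= 15 -> ALERT
  After event 5: stock=5 <= 15 -> ALERT
  After event 6: stock=0 <= 15 -> ALERT
  After event 7: stock=5 <= 15 -> ALERT
  After event 8: stock=0 <= 15 -> ALERT
  After event 9: stock=0 <= 15 -> ALERT
  After event 10: stock=6 <= 15 -> ALERT
  After event 11: stock=2 <= 15 -> ALERT
Alert events: [1, 2, 3, 4, 5, 6, 7, 8, 9, 10, 11]. Count = 11

Answer: 11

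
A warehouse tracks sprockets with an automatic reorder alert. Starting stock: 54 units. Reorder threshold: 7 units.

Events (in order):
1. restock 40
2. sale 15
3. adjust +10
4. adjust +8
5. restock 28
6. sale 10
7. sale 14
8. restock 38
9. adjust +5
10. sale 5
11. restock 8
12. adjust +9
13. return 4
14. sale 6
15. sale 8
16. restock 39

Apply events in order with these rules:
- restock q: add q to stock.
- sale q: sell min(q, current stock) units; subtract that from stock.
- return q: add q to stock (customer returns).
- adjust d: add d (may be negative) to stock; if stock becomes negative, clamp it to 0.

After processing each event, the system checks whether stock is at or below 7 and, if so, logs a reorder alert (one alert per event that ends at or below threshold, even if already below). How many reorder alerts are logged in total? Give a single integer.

Processing events:
Start: stock = 54
  Event 1 (restock 40): 54 + 40 = 94
  Event 2 (sale 15): sell min(15,94)=15. stock: 94 - 15 = 79. total_sold = 15
  Event 3 (adjust +10): 79 + 10 = 89
  Event 4 (adjust +8): 89 + 8 = 97
  Event 5 (restock 28): 97 + 28 = 125
  Event 6 (sale 10): sell min(10,125)=10. stock: 125 - 10 = 115. total_sold = 25
  Event 7 (sale 14): sell min(14,115)=14. stock: 115 - 14 = 101. total_sold = 39
  Event 8 (restock 38): 101 + 38 = 139
  Event 9 (adjust +5): 139 + 5 = 144
  Event 10 (sale 5): sell min(5,144)=5. stock: 144 - 5 = 139. total_sold = 44
  Event 11 (restock 8): 139 + 8 = 147
  Event 12 (adjust +9): 147 + 9 = 156
  Event 13 (return 4): 156 + 4 = 160
  Event 14 (sale 6): sell min(6,160)=6. stock: 160 - 6 = 154. total_sold = 50
  Event 15 (sale 8): sell min(8,154)=8. stock: 154 - 8 = 146. total_sold = 58
  Event 16 (restock 39): 146 + 39 = 185
Final: stock = 185, total_sold = 58

Checking against threshold 7:
  After event 1: stock=94 > 7
  After event 2: stock=79 > 7
  After event 3: stock=89 > 7
  After event 4: stock=97 > 7
  After event 5: stock=125 > 7
  After event 6: stock=115 > 7
  After event 7: stock=101 > 7
  After event 8: stock=139 > 7
  After event 9: stock=144 > 7
  After event 10: stock=139 > 7
  After event 11: stock=147 > 7
  After event 12: stock=156 > 7
  After event 13: stock=160 > 7
  After event 14: stock=154 > 7
  After event 15: stock=146 > 7
  After event 16: stock=185 > 7
Alert events: []. Count = 0

Answer: 0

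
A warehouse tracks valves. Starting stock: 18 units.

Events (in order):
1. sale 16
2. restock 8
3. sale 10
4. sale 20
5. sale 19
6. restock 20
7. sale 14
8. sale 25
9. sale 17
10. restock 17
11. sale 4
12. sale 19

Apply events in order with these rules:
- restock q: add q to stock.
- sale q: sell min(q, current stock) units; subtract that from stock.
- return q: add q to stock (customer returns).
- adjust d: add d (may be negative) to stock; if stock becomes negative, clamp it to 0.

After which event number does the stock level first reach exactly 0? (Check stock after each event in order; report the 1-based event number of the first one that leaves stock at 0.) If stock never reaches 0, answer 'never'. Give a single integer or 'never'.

Processing events:
Start: stock = 18
  Event 1 (sale 16): sell min(16,18)=16. stock: 18 - 16 = 2. total_sold = 16
  Event 2 (restock 8): 2 + 8 = 10
  Event 3 (sale 10): sell min(10,10)=10. stock: 10 - 10 = 0. total_sold = 26
  Event 4 (sale 20): sell min(20,0)=0. stock: 0 - 0 = 0. total_sold = 26
  Event 5 (sale 19): sell min(19,0)=0. stock: 0 - 0 = 0. total_sold = 26
  Event 6 (restock 20): 0 + 20 = 20
  Event 7 (sale 14): sell min(14,20)=14. stock: 20 - 14 = 6. total_sold = 40
  Event 8 (sale 25): sell min(25,6)=6. stock: 6 - 6 = 0. total_sold = 46
  Event 9 (sale 17): sell min(17,0)=0. stock: 0 - 0 = 0. total_sold = 46
  Event 10 (restock 17): 0 + 17 = 17
  Event 11 (sale 4): sell min(4,17)=4. stock: 17 - 4 = 13. total_sold = 50
  Event 12 (sale 19): sell min(19,13)=13. stock: 13 - 13 = 0. total_sold = 63
Final: stock = 0, total_sold = 63

First zero at event 3.

Answer: 3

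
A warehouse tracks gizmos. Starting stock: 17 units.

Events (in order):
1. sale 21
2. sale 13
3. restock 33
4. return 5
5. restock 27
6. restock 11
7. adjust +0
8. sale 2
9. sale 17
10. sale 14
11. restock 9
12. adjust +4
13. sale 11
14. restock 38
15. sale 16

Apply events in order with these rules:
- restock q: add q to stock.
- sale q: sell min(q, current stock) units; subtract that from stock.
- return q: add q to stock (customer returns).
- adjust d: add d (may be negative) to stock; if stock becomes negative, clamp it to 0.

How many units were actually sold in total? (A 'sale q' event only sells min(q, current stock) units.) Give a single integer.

Processing events:
Start: stock = 17
  Event 1 (sale 21): sell min(21,17)=17. stock: 17 - 17 = 0. total_sold = 17
  Event 2 (sale 13): sell min(13,0)=0. stock: 0 - 0 = 0. total_sold = 17
  Event 3 (restock 33): 0 + 33 = 33
  Event 4 (return 5): 33 + 5 = 38
  Event 5 (restock 27): 38 + 27 = 65
  Event 6 (restock 11): 65 + 11 = 76
  Event 7 (adjust +0): 76 + 0 = 76
  Event 8 (sale 2): sell min(2,76)=2. stock: 76 - 2 = 74. total_sold = 19
  Event 9 (sale 17): sell min(17,74)=17. stock: 74 - 17 = 57. total_sold = 36
  Event 10 (sale 14): sell min(14,57)=14. stock: 57 - 14 = 43. total_sold = 50
  Event 11 (restock 9): 43 + 9 = 52
  Event 12 (adjust +4): 52 + 4 = 56
  Event 13 (sale 11): sell min(11,56)=11. stock: 56 - 11 = 45. total_sold = 61
  Event 14 (restock 38): 45 + 38 = 83
  Event 15 (sale 16): sell min(16,83)=16. stock: 83 - 16 = 67. total_sold = 77
Final: stock = 67, total_sold = 77

Answer: 77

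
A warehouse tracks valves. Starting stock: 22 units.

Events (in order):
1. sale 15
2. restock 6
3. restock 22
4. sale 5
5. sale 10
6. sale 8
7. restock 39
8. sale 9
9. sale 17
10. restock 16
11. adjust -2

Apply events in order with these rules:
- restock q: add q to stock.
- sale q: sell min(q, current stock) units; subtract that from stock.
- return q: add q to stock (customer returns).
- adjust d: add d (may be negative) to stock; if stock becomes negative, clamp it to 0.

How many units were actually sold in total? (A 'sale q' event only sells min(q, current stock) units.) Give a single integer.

Processing events:
Start: stock = 22
  Event 1 (sale 15): sell min(15,22)=15. stock: 22 - 15 = 7. total_sold = 15
  Event 2 (restock 6): 7 + 6 = 13
  Event 3 (restock 22): 13 + 22 = 35
  Event 4 (sale 5): sell min(5,35)=5. stock: 35 - 5 = 30. total_sold = 20
  Event 5 (sale 10): sell min(10,30)=10. stock: 30 - 10 = 20. total_sold = 30
  Event 6 (sale 8): sell min(8,20)=8. stock: 20 - 8 = 12. total_sold = 38
  Event 7 (restock 39): 12 + 39 = 51
  Event 8 (sale 9): sell min(9,51)=9. stock: 51 - 9 = 42. total_sold = 47
  Event 9 (sale 17): sell min(17,42)=17. stock: 42 - 17 = 25. total_sold = 64
  Event 10 (restock 16): 25 + 16 = 41
  Event 11 (adjust -2): 41 + -2 = 39
Final: stock = 39, total_sold = 64

Answer: 64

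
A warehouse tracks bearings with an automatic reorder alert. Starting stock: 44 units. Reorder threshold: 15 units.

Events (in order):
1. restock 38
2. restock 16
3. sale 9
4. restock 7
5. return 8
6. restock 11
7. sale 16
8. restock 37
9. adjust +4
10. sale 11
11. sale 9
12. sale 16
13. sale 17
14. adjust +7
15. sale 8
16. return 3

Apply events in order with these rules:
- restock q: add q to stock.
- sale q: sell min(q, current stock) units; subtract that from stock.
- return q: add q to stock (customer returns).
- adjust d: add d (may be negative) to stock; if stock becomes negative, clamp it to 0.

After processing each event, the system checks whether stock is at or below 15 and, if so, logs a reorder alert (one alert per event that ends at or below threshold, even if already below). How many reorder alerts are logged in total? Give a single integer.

Processing events:
Start: stock = 44
  Event 1 (restock 38): 44 + 38 = 82
  Event 2 (restock 16): 82 + 16 = 98
  Event 3 (sale 9): sell min(9,98)=9. stock: 98 - 9 = 89. total_sold = 9
  Event 4 (restock 7): 89 + 7 = 96
  Event 5 (return 8): 96 + 8 = 104
  Event 6 (restock 11): 104 + 11 = 115
  Event 7 (sale 16): sell min(16,115)=16. stock: 115 - 16 = 99. total_sold = 25
  Event 8 (restock 37): 99 + 37 = 136
  Event 9 (adjust +4): 136 + 4 = 140
  Event 10 (sale 11): sell min(11,140)=11. stock: 140 - 11 = 129. total_sold = 36
  Event 11 (sale 9): sell min(9,129)=9. stock: 129 - 9 = 120. total_sold = 45
  Event 12 (sale 16): sell min(16,120)=16. stock: 120 - 16 = 104. total_sold = 61
  Event 13 (sale 17): sell min(17,104)=17. stock: 104 - 17 = 87. total_sold = 78
  Event 14 (adjust +7): 87 + 7 = 94
  Event 15 (sale 8): sell min(8,94)=8. stock: 94 - 8 = 86. total_sold = 86
  Event 16 (return 3): 86 + 3 = 89
Final: stock = 89, total_sold = 86

Checking against threshold 15:
  After event 1: stock=82 > 15
  After event 2: stock=98 > 15
  After event 3: stock=89 > 15
  After event 4: stock=96 > 15
  After event 5: stock=104 > 15
  After event 6: stock=115 > 15
  After event 7: stock=99 > 15
  After event 8: stock=136 > 15
  After event 9: stock=140 > 15
  After event 10: stock=129 > 15
  After event 11: stock=120 > 15
  After event 12: stock=104 > 15
  After event 13: stock=87 > 15
  After event 14: stock=94 > 15
  After event 15: stock=86 > 15
  After event 16: stock=89 > 15
Alert events: []. Count = 0

Answer: 0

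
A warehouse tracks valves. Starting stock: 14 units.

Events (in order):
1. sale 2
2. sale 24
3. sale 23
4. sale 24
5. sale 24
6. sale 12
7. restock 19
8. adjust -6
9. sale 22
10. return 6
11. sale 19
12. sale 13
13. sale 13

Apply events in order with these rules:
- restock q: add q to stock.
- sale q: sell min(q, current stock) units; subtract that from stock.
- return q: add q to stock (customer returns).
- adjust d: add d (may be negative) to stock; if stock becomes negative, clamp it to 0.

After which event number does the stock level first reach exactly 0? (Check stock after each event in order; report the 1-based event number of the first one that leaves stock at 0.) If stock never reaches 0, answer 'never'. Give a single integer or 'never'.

Answer: 2

Derivation:
Processing events:
Start: stock = 14
  Event 1 (sale 2): sell min(2,14)=2. stock: 14 - 2 = 12. total_sold = 2
  Event 2 (sale 24): sell min(24,12)=12. stock: 12 - 12 = 0. total_sold = 14
  Event 3 (sale 23): sell min(23,0)=0. stock: 0 - 0 = 0. total_sold = 14
  Event 4 (sale 24): sell min(24,0)=0. stock: 0 - 0 = 0. total_sold = 14
  Event 5 (sale 24): sell min(24,0)=0. stock: 0 - 0 = 0. total_sold = 14
  Event 6 (sale 12): sell min(12,0)=0. stock: 0 - 0 = 0. total_sold = 14
  Event 7 (restock 19): 0 + 19 = 19
  Event 8 (adjust -6): 19 + -6 = 13
  Event 9 (sale 22): sell min(22,13)=13. stock: 13 - 13 = 0. total_sold = 27
  Event 10 (return 6): 0 + 6 = 6
  Event 11 (sale 19): sell min(19,6)=6. stock: 6 - 6 = 0. total_sold = 33
  Event 12 (sale 13): sell min(13,0)=0. stock: 0 - 0 = 0. total_sold = 33
  Event 13 (sale 13): sell min(13,0)=0. stock: 0 - 0 = 0. total_sold = 33
Final: stock = 0, total_sold = 33

First zero at event 2.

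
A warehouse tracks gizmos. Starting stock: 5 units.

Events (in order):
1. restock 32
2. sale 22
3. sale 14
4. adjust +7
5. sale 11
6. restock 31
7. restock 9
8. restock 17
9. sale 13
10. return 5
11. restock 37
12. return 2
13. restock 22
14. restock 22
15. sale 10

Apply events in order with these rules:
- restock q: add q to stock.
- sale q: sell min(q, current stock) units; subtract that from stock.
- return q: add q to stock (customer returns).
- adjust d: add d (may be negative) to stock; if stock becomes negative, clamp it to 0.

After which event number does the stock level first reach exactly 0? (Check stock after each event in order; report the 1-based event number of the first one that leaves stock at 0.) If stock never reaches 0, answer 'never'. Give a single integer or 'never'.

Processing events:
Start: stock = 5
  Event 1 (restock 32): 5 + 32 = 37
  Event 2 (sale 22): sell min(22,37)=22. stock: 37 - 22 = 15. total_sold = 22
  Event 3 (sale 14): sell min(14,15)=14. stock: 15 - 14 = 1. total_sold = 36
  Event 4 (adjust +7): 1 + 7 = 8
  Event 5 (sale 11): sell min(11,8)=8. stock: 8 - 8 = 0. total_sold = 44
  Event 6 (restock 31): 0 + 31 = 31
  Event 7 (restock 9): 31 + 9 = 40
  Event 8 (restock 17): 40 + 17 = 57
  Event 9 (sale 13): sell min(13,57)=13. stock: 57 - 13 = 44. total_sold = 57
  Event 10 (return 5): 44 + 5 = 49
  Event 11 (restock 37): 49 + 37 = 86
  Event 12 (return 2): 86 + 2 = 88
  Event 13 (restock 22): 88 + 22 = 110
  Event 14 (restock 22): 110 + 22 = 132
  Event 15 (sale 10): sell min(10,132)=10. stock: 132 - 10 = 122. total_sold = 67
Final: stock = 122, total_sold = 67

First zero at event 5.

Answer: 5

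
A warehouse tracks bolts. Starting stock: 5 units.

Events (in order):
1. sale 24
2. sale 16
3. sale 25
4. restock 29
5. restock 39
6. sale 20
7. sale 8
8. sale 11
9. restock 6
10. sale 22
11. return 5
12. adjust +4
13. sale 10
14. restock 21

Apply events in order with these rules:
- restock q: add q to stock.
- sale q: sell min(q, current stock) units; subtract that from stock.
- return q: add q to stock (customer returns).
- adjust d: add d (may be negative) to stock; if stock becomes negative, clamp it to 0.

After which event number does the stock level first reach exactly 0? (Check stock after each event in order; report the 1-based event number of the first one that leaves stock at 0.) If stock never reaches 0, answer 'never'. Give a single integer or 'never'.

Answer: 1

Derivation:
Processing events:
Start: stock = 5
  Event 1 (sale 24): sell min(24,5)=5. stock: 5 - 5 = 0. total_sold = 5
  Event 2 (sale 16): sell min(16,0)=0. stock: 0 - 0 = 0. total_sold = 5
  Event 3 (sale 25): sell min(25,0)=0. stock: 0 - 0 = 0. total_sold = 5
  Event 4 (restock 29): 0 + 29 = 29
  Event 5 (restock 39): 29 + 39 = 68
  Event 6 (sale 20): sell min(20,68)=20. stock: 68 - 20 = 48. total_sold = 25
  Event 7 (sale 8): sell min(8,48)=8. stock: 48 - 8 = 40. total_sold = 33
  Event 8 (sale 11): sell min(11,40)=11. stock: 40 - 11 = 29. total_sold = 44
  Event 9 (restock 6): 29 + 6 = 35
  Event 10 (sale 22): sell min(22,35)=22. stock: 35 - 22 = 13. total_sold = 66
  Event 11 (return 5): 13 + 5 = 18
  Event 12 (adjust +4): 18 + 4 = 22
  Event 13 (sale 10): sell min(10,22)=10. stock: 22 - 10 = 12. total_sold = 76
  Event 14 (restock 21): 12 + 21 = 33
Final: stock = 33, total_sold = 76

First zero at event 1.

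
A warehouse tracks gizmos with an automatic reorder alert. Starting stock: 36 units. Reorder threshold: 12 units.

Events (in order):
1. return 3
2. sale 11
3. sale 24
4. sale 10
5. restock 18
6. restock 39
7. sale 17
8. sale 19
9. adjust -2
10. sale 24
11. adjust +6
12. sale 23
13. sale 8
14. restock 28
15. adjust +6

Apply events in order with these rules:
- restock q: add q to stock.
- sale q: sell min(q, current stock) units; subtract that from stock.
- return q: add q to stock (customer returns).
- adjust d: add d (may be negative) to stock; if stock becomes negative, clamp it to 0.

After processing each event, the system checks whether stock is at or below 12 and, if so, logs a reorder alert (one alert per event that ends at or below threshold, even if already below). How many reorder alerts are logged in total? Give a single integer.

Processing events:
Start: stock = 36
  Event 1 (return 3): 36 + 3 = 39
  Event 2 (sale 11): sell min(11,39)=11. stock: 39 - 11 = 28. total_sold = 11
  Event 3 (sale 24): sell min(24,28)=24. stock: 28 - 24 = 4. total_sold = 35
  Event 4 (sale 10): sell min(10,4)=4. stock: 4 - 4 = 0. total_sold = 39
  Event 5 (restock 18): 0 + 18 = 18
  Event 6 (restock 39): 18 + 39 = 57
  Event 7 (sale 17): sell min(17,57)=17. stock: 57 - 17 = 40. total_sold = 56
  Event 8 (sale 19): sell min(19,40)=19. stock: 40 - 19 = 21. total_sold = 75
  Event 9 (adjust -2): 21 + -2 = 19
  Event 10 (sale 24): sell min(24,19)=19. stock: 19 - 19 = 0. total_sold = 94
  Event 11 (adjust +6): 0 + 6 = 6
  Event 12 (sale 23): sell min(23,6)=6. stock: 6 - 6 = 0. total_sold = 100
  Event 13 (sale 8): sell min(8,0)=0. stock: 0 - 0 = 0. total_sold = 100
  Event 14 (restock 28): 0 + 28 = 28
  Event 15 (adjust +6): 28 + 6 = 34
Final: stock = 34, total_sold = 100

Checking against threshold 12:
  After event 1: stock=39 > 12
  After event 2: stock=28 > 12
  After event 3: stock=4 <= 12 -> ALERT
  After event 4: stock=0 <= 12 -> ALERT
  After event 5: stock=18 > 12
  After event 6: stock=57 > 12
  After event 7: stock=40 > 12
  After event 8: stock=21 > 12
  After event 9: stock=19 > 12
  After event 10: stock=0 <= 12 -> ALERT
  After event 11: stock=6 <= 12 -> ALERT
  After event 12: stock=0 <= 12 -> ALERT
  After event 13: stock=0 <= 12 -> ALERT
  After event 14: stock=28 > 12
  After event 15: stock=34 > 12
Alert events: [3, 4, 10, 11, 12, 13]. Count = 6

Answer: 6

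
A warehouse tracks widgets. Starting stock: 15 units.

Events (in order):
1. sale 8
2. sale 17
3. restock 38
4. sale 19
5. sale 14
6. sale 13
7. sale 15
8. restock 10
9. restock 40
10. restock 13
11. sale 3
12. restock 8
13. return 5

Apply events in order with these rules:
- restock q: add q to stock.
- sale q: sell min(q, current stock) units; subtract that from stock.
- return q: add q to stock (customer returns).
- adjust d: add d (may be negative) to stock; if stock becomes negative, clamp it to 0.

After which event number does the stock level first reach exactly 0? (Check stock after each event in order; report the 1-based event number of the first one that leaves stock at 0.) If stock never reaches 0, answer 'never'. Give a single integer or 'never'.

Answer: 2

Derivation:
Processing events:
Start: stock = 15
  Event 1 (sale 8): sell min(8,15)=8. stock: 15 - 8 = 7. total_sold = 8
  Event 2 (sale 17): sell min(17,7)=7. stock: 7 - 7 = 0. total_sold = 15
  Event 3 (restock 38): 0 + 38 = 38
  Event 4 (sale 19): sell min(19,38)=19. stock: 38 - 19 = 19. total_sold = 34
  Event 5 (sale 14): sell min(14,19)=14. stock: 19 - 14 = 5. total_sold = 48
  Event 6 (sale 13): sell min(13,5)=5. stock: 5 - 5 = 0. total_sold = 53
  Event 7 (sale 15): sell min(15,0)=0. stock: 0 - 0 = 0. total_sold = 53
  Event 8 (restock 10): 0 + 10 = 10
  Event 9 (restock 40): 10 + 40 = 50
  Event 10 (restock 13): 50 + 13 = 63
  Event 11 (sale 3): sell min(3,63)=3. stock: 63 - 3 = 60. total_sold = 56
  Event 12 (restock 8): 60 + 8 = 68
  Event 13 (return 5): 68 + 5 = 73
Final: stock = 73, total_sold = 56

First zero at event 2.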